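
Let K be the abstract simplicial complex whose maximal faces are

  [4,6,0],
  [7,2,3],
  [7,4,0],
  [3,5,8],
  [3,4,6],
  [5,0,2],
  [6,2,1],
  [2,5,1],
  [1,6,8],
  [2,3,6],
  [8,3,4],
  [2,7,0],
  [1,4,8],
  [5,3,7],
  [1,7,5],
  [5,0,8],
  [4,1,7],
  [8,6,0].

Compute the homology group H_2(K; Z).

H_2 ≅ 0.

Fix the vertex order 0 < 1 < 2 < 3 < 4 < 5 < 6 < 7 < 8 and write every simplex with vertices in increasing order. Then dim K = 2 and the simplices of K are:

  0-simplices (9): [0], [1], [2], [3], [4], [5], [6], [7], [8]
  1-simplices (27): (27 of them)
  2-simplices (18): [0,2,5], [0,2,7], [0,4,6], [0,4,7], [0,5,8], [0,6,8], [1,2,5], [1,2,6], [1,4,7], [1,4,8], [1,5,7], [1,6,8], [2,3,6], [2,3,7], [3,4,6], [3,4,8], [3,5,7], [3,5,8]

Hence C_0 ≅ Z^9, C_1 ≅ Z^27, C_2 ≅ Z^18.

∂_1: C_1 → C_0 maps an edge to its endpoints' difference, ∂[p,q] = q − p.
This gives a 9×27 integer matrix of rank 8; reducing to Smith normal form yields diagonal entries (1,1,1,1,1,1,1,1).

∂_2: C_2 → C_1 sends each 2-simplex [p,q,r] to [q,r] − [p,r] + [p,q]. For instance
  ∂[1,6,8] = [6,8] − [1,8] + [1,6],
  ∂[0,5,8] = [5,8] − [0,8] + [0,5].
This gives a 27×18 integer matrix of rank 18; reducing to Smith normal form yields diagonal entries (1,1,1,1,1,1,1,1,1,1,1,1,1,1,1,1,1,2).

Reading off H_k = ker ∂_k / im ∂_{k+1}:

  H_2: rank ker ∂_2 − rank ∂_3 = (18 − 18) − 0 = 0, and there is no ∂_3, so H_2 ≅ 0.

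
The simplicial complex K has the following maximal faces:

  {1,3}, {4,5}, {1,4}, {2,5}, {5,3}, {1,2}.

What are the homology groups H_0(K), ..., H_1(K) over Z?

Order the vertices as 1 < 2 < 3 < 4 < 5. Listing each simplex with vertices in this order, K has dimension 1 with simplices:

  0-simplices (5): [1], [2], [3], [4], [5]
  1-simplices (6): [1,2], [1,3], [1,4], [2,5], [3,5], [4,5]

Hence C_0 ≅ Z^5, C_1 ≅ Z^6.

The boundary map ∂_1: C_1 → C_0 is given by ∂[p,q] = [q] − [p]. For instance
  ∂[4,5] = [5] − [4].
This gives a 5×6 integer matrix of rank 4; reducing to Smith normal form yields diagonal entries (1,1,1,1).

Now H_k = ker ∂_k / im ∂_{k+1}, so:

  H_0: rank C_0 − rank ∂_1 = 5 − 4 = 1, and the invariant factors of ∂_1 are all 1, so H_0 ≅ Z.
  H_1: rank ker ∂_1 − rank ∂_2 = (6 − 4) − 0 = 2, and there is no ∂_2, so H_1 ≅ Z^2.

H_0 ≅ Z,  H_1 ≅ Z^2.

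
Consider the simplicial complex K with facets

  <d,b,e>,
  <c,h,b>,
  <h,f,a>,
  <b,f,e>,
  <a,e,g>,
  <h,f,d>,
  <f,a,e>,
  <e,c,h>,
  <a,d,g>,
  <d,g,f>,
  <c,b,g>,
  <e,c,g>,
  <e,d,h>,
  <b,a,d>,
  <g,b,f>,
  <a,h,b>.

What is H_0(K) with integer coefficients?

H_0 = Z.

Take the total order a < b < c < d < e < f < g < h on the vertex set. Then K (dimension 2) consists of the simplices:

  0-simplices (8): a, b, c, d, e, f, g, h
  1-simplices (24): ab, ad, ae, af, ag, ah, bc, bd, be, bf, bg, bh, ce, cg, ch, de, df, dg, dh, ef, eg, eh, fg, fh
  2-simplices (16): abd, abh, adg, aef, aeg, afh, bcg, bch, bde, bef, bfg, ceg, ceh, deh, dfg, dfh

giving chain groups C_0 ≅ Z^8, C_1 ≅ Z^24, C_2 ≅ Z^16.

∂_1: C_1 → C_0 maps an edge to its endpoints' difference, ∂[p,q] = q − p.
The resulting 8×24 matrix has rank 7, and its Smith normal form has invariant factors (1,1,1,1,1,1,1).

The boundary map ∂_2: C_2 → C_1 sends each 2-simplex [p,q,r] to [q,r] − [p,r] + [p,q]. For instance
  ∂bch = ch − bh + bc,
  ∂ceg = eg − cg + ce.
The 24×16 boundary matrix has rank 15 and Smith normal form diag(1,1,1,1,1,1,1,1,1,1,1,1,1,1,1).

Now H_k = ker ∂_k / im ∂_{k+1}, so:

  H_0: rank C_0 − rank ∂_1 = 8 − 7 = 1, and the invariant factors of ∂_1 are all 1, so H_0 = Z.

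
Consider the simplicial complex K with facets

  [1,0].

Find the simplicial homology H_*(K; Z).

We work with the vertex ordering 0 < 1. The simplices of K, each written with vertices in increasing order, are:

  0-simplices (2): [0], [1]
  1-simplices (1): [0,1]

giving chain groups C_0 ≅ Z^2, C_1 ≅ Z^1.

The boundary map ∂_1: C_1 → C_0 maps an edge to its endpoints' difference, ∂[p,q] = q − p. For instance
  ∂[0,1] = [1] − [0].
As a 2×1 matrix over Z this has rank 1, with invariant factors (1).

Computing H_k = (kernel of ∂_k) / (image of ∂_{k+1}):

  H_0: rank C_0 − rank ∂_1 = 2 − 1 = 1, and the invariant factors of ∂_1 are all 1, so H_0 = Z.
  H_1: rank ker ∂_1 − rank ∂_2 = (1 − 1) − 0 = 0, and there is no ∂_2, so H_1 = 0.

(K is a triangulation of the 1-simplex.)

H_0 = Z,  H_1 = 0.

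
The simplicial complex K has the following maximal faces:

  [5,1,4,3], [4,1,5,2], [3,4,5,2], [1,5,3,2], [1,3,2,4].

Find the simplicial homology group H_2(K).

Take the total order 1 < 2 < 3 < 4 < 5 on the vertex set. Then K (dimension 3) consists of the simplices:

  0-simplices (5): [1], [2], [3], [4], [5]
  1-simplices (10): [1,2], [1,3], [1,4], [1,5], [2,3], [2,4], [2,5], [3,4], [3,5], [4,5]
  2-simplices (10): [1,2,3], [1,2,4], [1,2,5], [1,3,4], [1,3,5], [1,4,5], [2,3,4], [2,3,5], [2,4,5], [3,4,5]
  3-simplices (5): [1,2,3,4], [1,2,3,5], [1,2,4,5], [1,3,4,5], [2,3,4,5]

Hence C_0 ≅ Z^5, C_1 ≅ Z^10, C_2 ≅ Z^10, C_3 ≅ Z^5.

Boundary ∂_1: C_1 → C_0 maps an edge to its endpoints' difference, ∂[p,q] = q − p.
The 5×10 boundary matrix has rank 4 and Smith normal form diag(1,1,1,1).

Boundary ∂_2: C_2 → C_1 sends each 2-simplex [p,q,r] to [q,r] − [p,r] + [p,q]. For instance
  ∂[1,2,4] = [2,4] − [1,4] + [1,2],
  ∂[2,3,5] = [3,5] − [2,5] + [2,3].
As a 10×10 matrix over Z this has rank 6, with invariant factors (1,1,1,1,1,1).

∂_3: C_3 → C_2 sends each 3-simplex σ to the alternating sum Σ_i (−1)^i (σ with its i-th vertex removed). For instance
  ∂[1,2,3,4] = [2,3,4] − [1,3,4] + [1,2,4] − [1,2,3],
  ∂[1,2,4,5] = [2,4,5] − [1,4,5] + [1,2,5] − [1,2,4].
The resulting 10×5 matrix has rank 4, and its Smith normal form has invariant factors (1,1,1,1).

From H_k ≅ ker(∂_k) / im(∂_{k+1}) we obtain:

  H_2: rank ker ∂_2 − rank ∂_3 = (10 − 6) − 4 = 0, and the invariant factors of ∂_3 are all 1, so H_2 ≅ 0.

(K is a triangulation of the 3-sphere S^3.)

H_2 = 0.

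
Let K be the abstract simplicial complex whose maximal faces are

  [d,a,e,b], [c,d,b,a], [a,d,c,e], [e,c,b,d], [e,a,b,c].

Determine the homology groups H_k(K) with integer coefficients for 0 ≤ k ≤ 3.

H_0 ≅ Z,  H_1 = 0,  H_2 = 0,  H_3 ≅ Z.

Take the total order a < b < c < d < e on the vertex set. Then K (dimension 3) consists of the simplices:

  0-simplices (5): a, b, c, d, e
  1-simplices (10): ab, ac, ad, ae, bc, bd, be, cd, ce, de
  2-simplices (10): abc, abd, abe, acd, ace, ade, bcd, bce, bde, cde
  3-simplices (5): abcd, abce, abde, acde, bcde

so the chain groups are C_0 ≅ Z^5, C_1 ≅ Z^10, C_2 ≅ Z^10, C_3 ≅ Z^5.

∂_1: C_1 → C_0 is given by ∂[p,q] = [q] − [p]. For instance
  ∂ab = b − a.
The 5×10 boundary matrix has rank 4 and Smith normal form diag(1,1,1,1).

Boundary ∂_2: C_2 → C_1 maps a triangle to the signed sum of its edges. For instance
  ∂bcd = cd − bd + bc,
  ∂bde = de − be + bd.
As a 10×10 matrix over Z this has rank 6, with invariant factors (1,1,1,1,1,1).

The boundary map ∂_3: C_3 → C_2 sends each 3-simplex σ to the alternating sum Σ_i (−1)^i (σ with its i-th vertex removed). For instance
  ∂abde = bde − ade + abe − abd,
  ∂bcde = cde − bde + bce − bcd.
As a 10×5 matrix over Z this has rank 4, with invariant factors (1,1,1,1).

From H_k ≅ ker(∂_k) / im(∂_{k+1}) we obtain:

  H_0: rank C_0 − rank ∂_1 = 5 − 4 = 1, and the invariant factors of ∂_1 are all 1, so H_0 = Z.
  H_1: rank ker ∂_1 − rank ∂_2 = (10 − 4) − 6 = 0, and the invariant factors of ∂_2 are all 1, so H_1 = 0.
  H_2: rank ker ∂_2 − rank ∂_3 = (10 − 6) − 4 = 0, and the invariant factors of ∂_3 are all 1, so H_2 = 0.
  H_3: rank ker ∂_3 − rank ∂_4 = (5 − 4) − 0 = 1, and there is no ∂_4, so H_3 = Z.

As a check, the Euler characteristic is 5 − 10 + 10 − 5 = 0, which agrees with 1 − 0 + 0 − 1 = 0.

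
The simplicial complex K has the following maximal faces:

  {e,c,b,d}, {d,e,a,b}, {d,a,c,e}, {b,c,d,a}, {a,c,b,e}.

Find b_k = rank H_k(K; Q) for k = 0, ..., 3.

b_0 = 1, b_1 = 0, b_2 = 0, b_3 = 1.

Order the vertices as a < b < c < d < e. Listing each simplex with vertices in this order, K has dimension 3 with simplices:

  0-simplices (5): a, b, c, d, e
  1-simplices (10): ab, ac, ad, ae, bc, bd, be, cd, ce, de
  2-simplices (10): abc, abd, abe, acd, ace, ade, bcd, bce, bde, cde
  3-simplices (5): abcd, abce, abde, acde, bcde

giving chain groups C_0 ≅ Z^5, C_1 ≅ Z^10, C_2 ≅ Z^10, C_3 ≅ Z^5.

∂_1: C_1 → C_0 maps an edge to its endpoints' difference, ∂[p,q] = q − p. For instance
  ∂ac = c − a.
As a 5×10 matrix over Z this has rank 4, with invariant factors (1,1,1,1).

The boundary map ∂_2: C_2 → C_1 sends each 2-simplex [p,q,r] to [q,r] − [p,r] + [p,q]. For instance
  ∂abe = be − ae + ab,
  ∂abc = bc − ac + ab.
As a 10×10 matrix over Z this has rank 6, with invariant factors (1,1,1,1,1,1).

The boundary map ∂_3: C_3 → C_2 sends each 3-simplex σ to the alternating sum Σ_i (−1)^i (σ with its i-th vertex removed). For instance
  ∂abce = bce − ace + abe − abc,
  ∂abcd = bcd − acd + abd − abc.
As a 10×5 matrix over Z this has rank 4, with invariant factors (1,1,1,1).

Now H_k = ker ∂_k / im ∂_{k+1}, so:

  H_0: rank C_0 − rank ∂_1 = 5 − 4 = 1, and the invariant factors of ∂_1 are all 1, so H_0 ≅ Z.
  H_1: rank ker ∂_1 − rank ∂_2 = (10 − 4) − 6 = 0, and the invariant factors of ∂_2 are all 1, so H_1 ≅ 0.
  H_2: rank ker ∂_2 − rank ∂_3 = (10 − 6) − 4 = 0, and the invariant factors of ∂_3 are all 1, so H_2 ≅ 0.
  H_3: rank ker ∂_3 − rank ∂_4 = (5 − 4) − 0 = 1, and there is no ∂_4, so H_3 ≅ Z.

As a check, the Euler characteristic is 5 − 10 + 10 − 5 = 0, which agrees with 1 − 0 + 0 − 1 = 0.
(K is a triangulation of the 3-sphere S^3.)

Hence the Betti numbers are b_0 = 1, b_1 = 0, b_2 = 0, b_3 = 1.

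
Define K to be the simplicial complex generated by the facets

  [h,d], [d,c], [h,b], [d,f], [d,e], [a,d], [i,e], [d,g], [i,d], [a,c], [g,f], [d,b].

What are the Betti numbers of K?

b_0 = 1, b_1 = 4.

Fix the vertex order a < b < c < d < e < f < g < h < i and write every simplex with vertices in increasing order. Then dim K = 1 and the simplices of K are:

  0-simplices (9): a, b, c, d, e, f, g, h, i
  1-simplices (12): ac, ad, bd, bh, cd, de, df, dg, dh, di, ei, fg

Hence C_0 ≅ Z^9, C_1 ≅ Z^12.

∂_1: C_1 → C_0 sends each edge [p,q] (with p < q) to q − p. For instance
  ∂ac = c − a.
The resulting 9×12 matrix has rank 8, and its Smith normal form has invariant factors (1,1,1,1,1,1,1,1).

From H_k ≅ ker(∂_k) / im(∂_{k+1}) we obtain:

  H_0: rank C_0 − rank ∂_1 = 9 − 8 = 1, and the invariant factors of ∂_1 are all 1, so H_0 = Z.
  H_1: rank ker ∂_1 − rank ∂_2 = (12 − 8) − 0 = 4, and there is no ∂_2, so H_1 = Z^4.

(K is a triangulation of a wedge of 4 circles.)

Hence the Betti numbers are b_0 = 1, b_1 = 4.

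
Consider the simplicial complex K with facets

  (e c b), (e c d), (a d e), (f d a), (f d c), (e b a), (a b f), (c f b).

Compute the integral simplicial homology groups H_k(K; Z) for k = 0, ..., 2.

Fix the vertex order a < b < c < d < e < f and write every simplex with vertices in increasing order. Then dim K = 2 and the simplices of K are:

  0-simplices (6): a, b, c, d, e, f
  1-simplices (12): ab, ad, ae, af, bc, be, bf, cd, ce, cf, de, df
  2-simplices (8): abe, abf, ade, adf, bce, bcf, cde, cdf

giving chain groups C_0 ≅ Z^6, C_1 ≅ Z^12, C_2 ≅ Z^8.

The boundary map ∂_1: C_1 → C_0 sends each edge [p,q] (with p < q) to q − p. For instance
  ∂ce = e − c.
As a 6×12 matrix over Z this has rank 5, with invariant factors (1,1,1,1,1).

∂_2: C_2 → C_1 acts by ∂[p,q,r] = [q,r] − [p,r] + [p,q]. For instance
  ∂cdf = df − cf + cd,
  ∂cde = de − ce + cd.
The resulting 12×8 matrix has rank 7, and its Smith normal form has invariant factors (1,1,1,1,1,1,1).

From H_k ≅ ker(∂_k) / im(∂_{k+1}) we obtain:

  H_0: rank C_0 − rank ∂_1 = 6 − 5 = 1, and the invariant factors of ∂_1 are all 1, so H_0 = Z.
  H_1: rank ker ∂_1 − rank ∂_2 = (12 − 5) − 7 = 0, and the invariant factors of ∂_2 are all 1, so H_1 = 0.
  H_2: rank ker ∂_2 − rank ∂_3 = (8 − 7) − 0 = 1, and there is no ∂_3, so H_2 = Z.

As a check, the Euler characteristic is 6 − 12 + 8 = 2, which agrees with 1 − 0 + 1 = 2.
(K is a triangulation of the 2-sphere S^2.)

H_0 = Z,  H_1 = 0,  H_2 = Z.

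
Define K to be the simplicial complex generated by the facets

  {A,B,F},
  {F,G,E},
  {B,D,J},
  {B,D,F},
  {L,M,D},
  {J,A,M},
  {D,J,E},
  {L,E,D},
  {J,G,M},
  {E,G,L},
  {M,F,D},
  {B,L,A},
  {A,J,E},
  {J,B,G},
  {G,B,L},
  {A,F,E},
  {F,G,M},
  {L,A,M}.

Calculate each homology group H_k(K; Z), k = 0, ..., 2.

Fix the vertex order A < B < D < E < F < G < J < L < M and write every simplex with vertices in increasing order. Then dim K = 2 and the simplices of K are:

  0-simplices (9): A, B, D, E, F, G, J, L, M
  1-simplices (27): AB, AE, AF, AJ, AL, AM, BD, BF, BG, BJ, BL, DE, DF, DJ, DL, DM, EF, EG, EJ, EL, FG, FM, GJ, GL, GM, JM, LM
  2-simplices (18): ABF, ABL, AEF, AEJ, AJM, ALM, BDF, BDJ, BGJ, BGL, DEJ, DEL, DFM, DLM, EFG, EGL, FGM, GJM

so the chain groups are C_0 ≅ Z^9, C_1 ≅ Z^27, C_2 ≅ Z^18.

The boundary map ∂_1: C_1 → C_0 sends each edge [p,q] (with p < q) to q − p. For instance
  ∂FG = G − F.
This gives a 9×27 integer matrix of rank 8; reducing to Smith normal form yields diagonal entries (1,1,1,1,1,1,1,1).

Boundary ∂_2: C_2 → C_1 maps a triangle to the signed sum of its edges. For instance
  ∂BDF = DF − BF + BD,
  ∂BDJ = DJ − BJ + BD.
The 27×18 boundary matrix has rank 17 and Smith normal form diag(1,1,1,1,1,1,1,1,1,1,1,1,1,1,1,1,1).

Computing H_k = (kernel of ∂_k) / (image of ∂_{k+1}):

  H_0: rank C_0 − rank ∂_1 = 9 − 8 = 1, and the invariant factors of ∂_1 are all 1, so H_0 = Z.
  H_1: rank ker ∂_1 − rank ∂_2 = (27 − 8) − 17 = 2, and the invariant factors of ∂_2 are all 1, so H_1 = Z^2.
  H_2: rank ker ∂_2 − rank ∂_3 = (18 − 17) − 0 = 1, and there is no ∂_3, so H_2 = Z.

H_0 = Z,  H_1 = Z^2,  H_2 = Z.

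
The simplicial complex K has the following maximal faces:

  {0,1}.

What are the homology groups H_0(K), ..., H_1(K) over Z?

Fix the vertex order 0 < 1 and write every simplex with vertices in increasing order. Then dim K = 1 and the simplices of K are:

  0-simplices (2): [0], [1]
  1-simplices (1): [0,1]

Hence C_0 ≅ Z^2, C_1 ≅ Z^1.

Boundary ∂_1: C_1 → C_0 maps an edge to its endpoints' difference, ∂[p,q] = q − p. For instance
  ∂[0,1] = [1] − [0].
The resulting 2×1 matrix has rank 1, and its Smith normal form has invariant factors (1).

From H_k ≅ ker(∂_k) / im(∂_{k+1}) we obtain:

  H_0: rank C_0 − rank ∂_1 = 2 − 1 = 1, and the invariant factors of ∂_1 are all 1, so H_0 ≅ Z.
  H_1: rank ker ∂_1 − rank ∂_2 = (1 − 1) − 0 = 0, and there is no ∂_2, so H_1 ≅ 0.

(K is a triangulation of the 1-simplex.)

H_0 = Z,  H_1 = 0.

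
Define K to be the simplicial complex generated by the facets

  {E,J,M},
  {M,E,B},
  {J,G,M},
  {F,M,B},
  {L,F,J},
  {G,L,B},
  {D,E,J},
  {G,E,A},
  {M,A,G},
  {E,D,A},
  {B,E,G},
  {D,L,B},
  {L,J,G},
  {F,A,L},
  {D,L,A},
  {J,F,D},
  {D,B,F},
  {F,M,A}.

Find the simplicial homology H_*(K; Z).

H_0 ≅ Z,  H_1 ≅ Z ⊕ Z/2,  H_2 = 0.

Fix the vertex order A < B < D < E < F < G < J < L < M and write every simplex with vertices in increasing order. Then dim K = 2 and the simplices of K are:

  0-simplices (9): A, B, D, E, F, G, J, L, M
  1-simplices (27): AD, AE, AF, AG, AL, AM, BD, BE, BF, BG, BL, BM, DE, DF, DJ, DL, EG, EJ, EM, FJ, FL, FM, GJ, GL, GM, JL, JM
  2-simplices (18): ADE, ADL, AEG, AFL, AFM, AGM, BDF, BDL, BEG, BEM, BFM, BGL, DEJ, DFJ, EJM, FJL, GJL, GJM

so the chain groups are C_0 ≅ Z^9, C_1 ≅ Z^27, C_2 ≅ Z^18.

∂_1: C_1 → C_0 sends each edge [p,q] (with p < q) to q − p. For instance
  ∂GL = L − G.
The 9×27 boundary matrix has rank 8 and Smith normal form diag(1,1,1,1,1,1,1,1).

Boundary ∂_2: C_2 → C_1 maps a triangle to the signed sum of its edges. For instance
  ∂ADE = DE − AE + AD,
  ∂AEG = EG − AG + AE.
The resulting 27×18 matrix has rank 18, and its Smith normal form has invariant factors (1,1,1,1,1,1,1,1,1,1,1,1,1,1,1,1,1,2).

Reading off H_k = ker ∂_k / im ∂_{k+1}:

  H_0: rank C_0 − rank ∂_1 = 9 − 8 = 1, and the invariant factors of ∂_1 are all 1, so H_0 ≅ Z.
  H_1: rank ker ∂_1 − rank ∂_2 = (27 − 8) − 18 = 1, and ∂_2 has invariant factor 2 > 1, so H_1 ≅ Z ⊕ Z/2.
  H_2: rank ker ∂_2 − rank ∂_3 = (18 − 18) − 0 = 0, and there is no ∂_3, so H_2 ≅ 0.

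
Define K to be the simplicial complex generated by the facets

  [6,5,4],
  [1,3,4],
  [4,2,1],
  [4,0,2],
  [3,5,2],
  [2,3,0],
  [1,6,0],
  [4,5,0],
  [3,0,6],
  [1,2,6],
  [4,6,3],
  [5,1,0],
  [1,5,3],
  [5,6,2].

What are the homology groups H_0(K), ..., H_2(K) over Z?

Take the total order 0 < 1 < 2 < 3 < 4 < 5 < 6 on the vertex set. Then K (dimension 2) consists of the simplices:

  0-simplices (7): [0], [1], [2], [3], [4], [5], [6]
  1-simplices (21): [0,1], [0,2], [0,3], [0,4], [0,5], [0,6], [1,2], [1,3], [1,4], [1,5], [1,6], [2,3], [2,4], [2,5], [2,6], [3,4], [3,5], [3,6], [4,5], [4,6], [5,6]
  2-simplices (14): [0,1,5], [0,1,6], [0,2,3], [0,2,4], [0,3,6], [0,4,5], [1,2,4], [1,2,6], [1,3,4], [1,3,5], [2,3,5], [2,5,6], [3,4,6], [4,5,6]

Hence C_0 ≅ Z^7, C_1 ≅ Z^21, C_2 ≅ Z^14.

∂_1: C_1 → C_0 is given by ∂[p,q] = [q] − [p]. For instance
  ∂[3,5] = [5] − [3].
The resulting 7×21 matrix has rank 6, and its Smith normal form has invariant factors (1,1,1,1,1,1).

The boundary map ∂_2: C_2 → C_1 sends each 2-simplex [p,q,r] to [q,r] − [p,r] + [p,q]. For instance
  ∂[1,3,5] = [3,5] − [1,5] + [1,3],
  ∂[0,1,5] = [1,5] − [0,5] + [0,1].
The resulting 21×14 matrix has rank 13, and its Smith normal form has invariant factors (1,1,1,1,1,1,1,1,1,1,1,1,1).

From H_k ≅ ker(∂_k) / im(∂_{k+1}) we obtain:

  H_0: rank C_0 − rank ∂_1 = 7 − 6 = 1, and the invariant factors of ∂_1 are all 1, so H_0 ≅ Z.
  H_1: rank ker ∂_1 − rank ∂_2 = (21 − 6) − 13 = 2, and the invariant factors of ∂_2 are all 1, so H_1 ≅ Z^2.
  H_2: rank ker ∂_2 − rank ∂_3 = (14 − 13) − 0 = 1, and there is no ∂_3, so H_2 ≅ Z.

(K is a triangulation of the torus T^2.)

H_0 ≅ Z,  H_1 ≅ Z^2,  H_2 ≅ Z.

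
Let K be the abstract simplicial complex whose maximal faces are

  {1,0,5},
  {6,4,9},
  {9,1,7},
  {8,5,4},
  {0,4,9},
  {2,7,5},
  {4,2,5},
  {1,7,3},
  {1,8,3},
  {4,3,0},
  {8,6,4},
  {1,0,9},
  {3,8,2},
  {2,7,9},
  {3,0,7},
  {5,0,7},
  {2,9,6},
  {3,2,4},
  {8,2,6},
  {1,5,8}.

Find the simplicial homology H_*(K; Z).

Fix the vertex order 0 < 1 < 2 < 3 < 4 < 5 < 6 < 7 < 8 < 9 and write every simplex with vertices in increasing order. Then dim K = 2 and the simplices of K are:

  0-simplices (10): [0], [1], [2], [3], [4], [5], [6], [7], [8], [9]
  1-simplices (30): (30 of them)
  2-simplices (20): (20 of them)

giving chain groups C_0 ≅ Z^10, C_1 ≅ Z^30, C_2 ≅ Z^20.

∂_1: C_1 → C_0 sends each edge [p,q] (with p < q) to q − p. For instance
  ∂[2,7] = [7] − [2].
This gives a 10×30 integer matrix of rank 9; reducing to Smith normal form yields diagonal entries (1,1,1,1,1,1,1,1,1).

∂_2: C_2 → C_1 sends each 2-simplex [p,q,r] to [q,r] − [p,r] + [p,q]. For instance
  ∂[4,6,8] = [6,8] − [4,8] + [4,6],
  ∂[4,5,8] = [5,8] − [4,8] + [4,5].
The 30×20 boundary matrix has rank 20 and Smith normal form diag(1,1,1,1,1,1,1,1,1,1,1,1,1,1,1,1,1,1,1,2).

From H_k ≅ ker(∂_k) / im(∂_{k+1}) we obtain:

  H_0: rank C_0 − rank ∂_1 = 10 − 9 = 1, and the invariant factors of ∂_1 are all 1, so H_0 = Z.
  H_1: rank ker ∂_1 − rank ∂_2 = (30 − 9) − 20 = 1, and ∂_2 has invariant factor 2 > 1, so H_1 = Z ⊕ Z/2.
  H_2: rank ker ∂_2 − rank ∂_3 = (20 − 20) − 0 = 0, and there is no ∂_3, so H_2 = 0.

(K is a triangulation of the Klein bottle.)

H_0 = Z,  H_1 = Z ⊕ Z/2,  H_2 = 0.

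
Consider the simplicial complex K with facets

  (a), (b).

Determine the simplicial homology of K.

H_0 ≅ Z^2.

Fix the vertex order a < b and write every simplex with vertices in increasing order. Then dim K = 0 and the simplices of K are:

  0-simplices (2): a, b

giving chain groups C_0 ≅ Z^2.

Now H_k = ker ∂_k / im ∂_{k+1}, so:

  H_0: rank C_0 − rank ∂_1 = 2 − 0 = 2, and there is no ∂_1, so H_0 ≅ Z^2.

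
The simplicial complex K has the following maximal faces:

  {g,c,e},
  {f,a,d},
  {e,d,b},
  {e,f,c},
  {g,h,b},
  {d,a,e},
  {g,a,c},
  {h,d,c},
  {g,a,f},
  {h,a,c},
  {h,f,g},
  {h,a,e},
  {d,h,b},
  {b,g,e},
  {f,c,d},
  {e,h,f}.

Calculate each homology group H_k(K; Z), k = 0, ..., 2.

Order the vertices as a < b < c < d < e < f < g < h. Listing each simplex with vertices in this order, K has dimension 2 with simplices:

  0-simplices (8): a, b, c, d, e, f, g, h
  1-simplices (24): ac, ad, ae, af, ag, ah, bd, be, bg, bh, cd, ce, cf, cg, ch, de, df, dh, ef, eg, eh, fg, fh, gh
  2-simplices (16): acg, ach, ade, adf, aeh, afg, bde, bdh, beg, bgh, cdf, cdh, cef, ceg, efh, fgh

so the chain groups are C_0 ≅ Z^8, C_1 ≅ Z^24, C_2 ≅ Z^16.

Boundary ∂_1: C_1 → C_0 maps an edge to its endpoints' difference, ∂[p,q] = q − p. For instance
  ∂ae = e − a.
The 8×24 boundary matrix has rank 7 and Smith normal form diag(1,1,1,1,1,1,1).

The boundary map ∂_2: C_2 → C_1 maps a triangle to the signed sum of its edges. For instance
  ∂bgh = gh − bh + bg,
  ∂cef = ef − cf + ce.
This gives a 24×16 integer matrix of rank 15; reducing to Smith normal form yields diagonal entries (1,1,1,1,1,1,1,1,1,1,1,1,1,1,1).

Now H_k = ker ∂_k / im ∂_{k+1}, so:

  H_0: rank C_0 − rank ∂_1 = 8 − 7 = 1, and the invariant factors of ∂_1 are all 1, so H_0 = Z.
  H_1: rank ker ∂_1 − rank ∂_2 = (24 − 7) − 15 = 2, and the invariant factors of ∂_2 are all 1, so H_1 = Z^2.
  H_2: rank ker ∂_2 − rank ∂_3 = (16 − 15) − 0 = 1, and there is no ∂_3, so H_2 = Z.

As a check, the Euler characteristic is 8 − 24 + 16 = 0, which agrees with 1 − 2 + 1 = 0.
(K is a triangulation of the torus T^2.)

H_0 = Z,  H_1 = Z^2,  H_2 = Z.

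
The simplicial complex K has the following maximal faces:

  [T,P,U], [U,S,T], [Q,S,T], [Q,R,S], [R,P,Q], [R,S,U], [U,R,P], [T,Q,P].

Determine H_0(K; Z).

H_0 ≅ Z.

We work with the vertex ordering P < Q < R < S < T < U. The simplices of K, each written with vertices in increasing order, are:

  0-simplices (6): P, Q, R, S, T, U
  1-simplices (12): PQ, PR, PT, PU, QR, QS, QT, RS, RU, ST, SU, TU
  2-simplices (8): PQR, PQT, PRU, PTU, QRS, QST, RSU, STU

giving chain groups C_0 ≅ Z^6, C_1 ≅ Z^12, C_2 ≅ Z^8.

Boundary ∂_1: C_1 → C_0 maps an edge to its endpoints' difference, ∂[p,q] = q − p. For instance
  ∂RS = S − R.
The 6×12 boundary matrix has rank 5 and Smith normal form diag(1,1,1,1,1).

∂_2: C_2 → C_1 maps a triangle to the signed sum of its edges. For instance
  ∂QRS = RS − QS + QR,
  ∂PRU = RU − PU + PR.
As a 12×8 matrix over Z this has rank 7, with invariant factors (1,1,1,1,1,1,1).

Computing H_k = (kernel of ∂_k) / (image of ∂_{k+1}):

  H_0: rank C_0 − rank ∂_1 = 6 − 5 = 1, and the invariant factors of ∂_1 are all 1, so H_0 ≅ Z.

(K is a triangulation of the 2-sphere S^2.)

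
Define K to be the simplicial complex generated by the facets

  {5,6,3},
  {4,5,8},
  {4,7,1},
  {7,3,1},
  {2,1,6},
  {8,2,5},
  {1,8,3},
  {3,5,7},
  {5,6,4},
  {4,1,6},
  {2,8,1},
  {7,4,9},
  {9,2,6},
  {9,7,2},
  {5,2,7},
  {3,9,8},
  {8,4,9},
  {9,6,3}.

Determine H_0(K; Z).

Fix the vertex order 1 < 2 < 3 < 4 < 5 < 6 < 7 < 8 < 9 and write every simplex with vertices in increasing order. Then dim K = 2 and the simplices of K are:

  0-simplices (9): [1], [2], [3], [4], [5], [6], [7], [8], [9]
  1-simplices (27): (27 of them)
  2-simplices (18): [1,2,6], [1,2,8], [1,3,7], [1,3,8], [1,4,6], [1,4,7], [2,5,7], [2,5,8], [2,6,9], [2,7,9], [3,5,6], [3,5,7], [3,6,9], [3,8,9], [4,5,6], [4,5,8], [4,7,9], [4,8,9]

so the chain groups are C_0 ≅ Z^9, C_1 ≅ Z^27, C_2 ≅ Z^18.

∂_1: C_1 → C_0 maps an edge to its endpoints' difference, ∂[p,q] = q − p. For instance
  ∂[3,7] = [7] − [3].
The 9×27 boundary matrix has rank 8 and Smith normal form diag(1,1,1,1,1,1,1,1).

∂_2: C_2 → C_1 acts by ∂[p,q,r] = [q,r] − [p,r] + [p,q]. For instance
  ∂[2,5,7] = [5,7] − [2,7] + [2,5],
  ∂[3,6,9] = [6,9] − [3,9] + [3,6].
As a 27×18 matrix over Z this has rank 17, with invariant factors (1,1,1,1,1,1,1,1,1,1,1,1,1,1,1,1,1).

Now H_k = ker ∂_k / im ∂_{k+1}, so:

  H_0: rank C_0 − rank ∂_1 = 9 − 8 = 1, and the invariant factors of ∂_1 are all 1, so H_0 ≅ Z.

(K is a triangulation of the torus T^2.)

H_0 ≅ Z.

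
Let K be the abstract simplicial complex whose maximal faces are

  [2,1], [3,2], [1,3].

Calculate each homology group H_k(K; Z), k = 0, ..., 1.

We work with the vertex ordering 1 < 2 < 3. The simplices of K, each written with vertices in increasing order, are:

  0-simplices (3): [1], [2], [3]
  1-simplices (3): [1,2], [1,3], [2,3]

Hence C_0 ≅ Z^3, C_1 ≅ Z^3.

The boundary map ∂_1: C_1 → C_0 maps an edge to its endpoints' difference, ∂[p,q] = q − p.
This gives a 3×3 integer matrix of rank 2; reducing to Smith normal form yields diagonal entries (1,1).

Reading off H_k = ker ∂_k / im ∂_{k+1}:

  H_0: rank C_0 − rank ∂_1 = 3 − 2 = 1, and the invariant factors of ∂_1 are all 1, so H_0 ≅ Z.
  H_1: rank ker ∂_1 − rank ∂_2 = (3 − 2) − 0 = 1, and there is no ∂_2, so H_1 ≅ Z.

As a check, the Euler characteristic is 3 − 3 = 0, which agrees with 1 − 1 = 0.

H_0 ≅ Z,  H_1 ≅ Z.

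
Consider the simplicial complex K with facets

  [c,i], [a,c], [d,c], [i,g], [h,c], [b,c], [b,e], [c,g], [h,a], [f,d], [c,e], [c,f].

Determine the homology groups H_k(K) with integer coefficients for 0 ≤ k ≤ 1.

Fix the vertex order a < b < c < d < e < f < g < h < i and write every simplex with vertices in increasing order. Then dim K = 1 and the simplices of K are:

  0-simplices (9): a, b, c, d, e, f, g, h, i
  1-simplices (12): ac, ah, bc, be, cd, ce, cf, cg, ch, ci, df, gi

giving chain groups C_0 ≅ Z^9, C_1 ≅ Z^12.

Boundary ∂_1: C_1 → C_0 is given by ∂[p,q] = [q] − [p].
The resulting 9×12 matrix has rank 8, and its Smith normal form has invariant factors (1,1,1,1,1,1,1,1).

Reading off H_k = ker ∂_k / im ∂_{k+1}:

  H_0: rank C_0 − rank ∂_1 = 9 − 8 = 1, and the invariant factors of ∂_1 are all 1, so H_0 ≅ Z.
  H_1: rank ker ∂_1 − rank ∂_2 = (12 − 8) − 0 = 4, and there is no ∂_2, so H_1 ≅ Z^4.

H_0 ≅ Z,  H_1 ≅ Z^4.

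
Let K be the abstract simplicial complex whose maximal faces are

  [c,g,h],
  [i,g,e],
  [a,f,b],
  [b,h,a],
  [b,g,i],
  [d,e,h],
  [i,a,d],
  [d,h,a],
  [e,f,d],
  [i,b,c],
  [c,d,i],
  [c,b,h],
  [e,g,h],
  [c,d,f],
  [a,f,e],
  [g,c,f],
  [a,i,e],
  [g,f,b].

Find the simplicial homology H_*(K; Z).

H_0 ≅ Z,  H_1 ≅ Z ⊕ Z/2,  H_2 = 0.

Take the total order a < b < c < d < e < f < g < h < i on the vertex set. Then K (dimension 2) consists of the simplices:

  0-simplices (9): a, b, c, d, e, f, g, h, i
  1-simplices (27): ab, ad, ae, af, ah, ai, bc, bf, bg, bh, bi, cd, cf, cg, ch, ci, de, df, dh, di, ef, eg, eh, ei, fg, gh, gi
  2-simplices (18): abf, abh, adh, adi, aef, aei, bch, bci, bfg, bgi, cdf, cdi, cfg, cgh, def, deh, egh, egi

so the chain groups are C_0 ≅ Z^9, C_1 ≅ Z^27, C_2 ≅ Z^18.

The boundary map ∂_1: C_1 → C_0 sends each edge [p,q] (with p < q) to q − p. For instance
  ∂ad = d − a.
The resulting 9×27 matrix has rank 8, and its Smith normal form has invariant factors (1,1,1,1,1,1,1,1).

Boundary ∂_2: C_2 → C_1 acts by ∂[p,q,r] = [q,r] − [p,r] + [p,q]. For instance
  ∂bfg = fg − bg + bf,
  ∂def = ef − df + de.
The 27×18 boundary matrix has rank 18 and Smith normal form diag(1,1,1,1,1,1,1,1,1,1,1,1,1,1,1,1,1,2).

Reading off H_k = ker ∂_k / im ∂_{k+1}:

  H_0: rank C_0 − rank ∂_1 = 9 − 8 = 1, and the invariant factors of ∂_1 are all 1, so H_0 = Z.
  H_1: rank ker ∂_1 − rank ∂_2 = (27 − 8) − 18 = 1, and ∂_2 has invariant factor 2 > 1, so H_1 = Z ⊕ Z/2.
  H_2: rank ker ∂_2 − rank ∂_3 = (18 − 18) − 0 = 0, and there is no ∂_3, so H_2 = 0.

As a check, the Euler characteristic is 9 − 27 + 18 = 0, which agrees with 1 − 1 + 0 = 0.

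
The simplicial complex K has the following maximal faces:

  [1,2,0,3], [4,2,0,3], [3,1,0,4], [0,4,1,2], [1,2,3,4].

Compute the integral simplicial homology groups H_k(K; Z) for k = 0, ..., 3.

H_0 = Z,  H_1 = 0,  H_2 = 0,  H_3 = Z.

K has 5 vertices, 10 edges, 10 triangles, 5 3-simplices.
rank ∂_0 = 0, rank ∂_1 = 4 ⇒ b_0 = 5 − 0 − 4 = 1; all invariant factors of ∂_1 are 1 so no torsion. So H_0 ≅ Z.
rank ∂_1 = 4, rank ∂_2 = 6 ⇒ b_1 = 10 − 4 − 6 = 0; all invariant factors of ∂_2 are 1 so no torsion. So H_1 ≅ 0.
rank ∂_2 = 6, rank ∂_3 = 4 ⇒ b_2 = 10 − 6 − 4 = 0; all invariant factors of ∂_3 are 1 so no torsion. So H_2 ≅ 0.
rank ∂_3 = 4, rank ∂_4 = 0 ⇒ b_3 = 5 − 4 − 0 = 1. So H_3 ≅ Z.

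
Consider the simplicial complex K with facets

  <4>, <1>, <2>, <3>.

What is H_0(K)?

K has 4 vertices.
rank ∂_0 = 0, rank ∂_1 = 0 ⇒ b_0 = 4 − 0 − 0 = 4. So H_0 ≅ Z^4.

H_0 = Z^4.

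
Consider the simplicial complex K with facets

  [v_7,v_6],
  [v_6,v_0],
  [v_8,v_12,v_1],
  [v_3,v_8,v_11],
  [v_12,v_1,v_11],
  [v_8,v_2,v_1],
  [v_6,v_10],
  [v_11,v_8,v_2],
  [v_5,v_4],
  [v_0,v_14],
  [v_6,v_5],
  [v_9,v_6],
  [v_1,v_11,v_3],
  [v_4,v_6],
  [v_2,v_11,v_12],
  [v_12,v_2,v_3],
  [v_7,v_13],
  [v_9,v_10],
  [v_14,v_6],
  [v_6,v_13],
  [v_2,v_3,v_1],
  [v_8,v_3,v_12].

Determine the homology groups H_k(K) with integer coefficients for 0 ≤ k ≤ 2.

Fix the vertex order v_0 < v_1 < v_2 < v_3 < v_4 < v_5 < v_6 < v_7 < v_8 < v_9 < v_10 < v_11 < v_12 < v_13 < v_14 and write every simplex with vertices in increasing order. Then dim K = 2 and the simplices of K are:

  0-simplices (15): [v_0], [v_1], [v_2], [v_3], [v_4], [v_5], [v_6], [v_7], [v_8], [v_9], [v_10], [v_11], [v_12], [v_13], [v_14]
  1-simplices (27): (27 of them)
  2-simplices (10): [v_1,v_2,v_3], [v_1,v_2,v_8], [v_1,v_3,v_11], [v_1,v_8,v_12], [v_1,v_11,v_12], [v_2,v_3,v_12], [v_2,v_8,v_11], [v_2,v_11,v_12], [v_3,v_8,v_11], [v_3,v_8,v_12]

giving chain groups C_0 ≅ Z^15, C_1 ≅ Z^27, C_2 ≅ Z^10.

Boundary ∂_1: C_1 → C_0 maps an edge to its endpoints' difference, ∂[p,q] = q − p.
This gives a 15×27 integer matrix of rank 13; reducing to Smith normal form yields diagonal entries (1,1,1,1,1,1,1,1,1,1,1,1,1).

∂_2: C_2 → C_1 maps a triangle to the signed sum of its edges. For instance
  ∂[v_2,v_8,v_11] = [v_8,v_11] − [v_2,v_11] + [v_2,v_8],
  ∂[v_3,v_8,v_12] = [v_8,v_12] − [v_3,v_12] + [v_3,v_8].
As a 27×10 matrix over Z this has rank 10, with invariant factors (1,1,1,1,1,1,1,1,1,2).

Now H_k = ker ∂_k / im ∂_{k+1}, so:

  H_0: rank C_0 − rank ∂_1 = 15 − 13 = 2, and the invariant factors of ∂_1 are all 1, so H_0 ≅ Z^2.
  H_1: rank ker ∂_1 − rank ∂_2 = (27 − 13) − 10 = 4, and ∂_2 has invariant factor 2 > 1, so H_1 ≅ Z^4 ⊕ Z/2Z.
  H_2: rank ker ∂_2 − rank ∂_3 = (10 − 10) − 0 = 0, and there is no ∂_3, so H_2 ≅ 0.

As a check, the Euler characteristic is 15 − 27 + 10 = -2, which agrees with 2 − 4 + 0 = -2.
(K is a triangulation of the disjoint union of the real projective plane RP^2 and a wedge of 4 circles.)

H_0 ≅ Z^2,  H_1 ≅ Z^4 ⊕ Z/2Z,  H_2 = 0.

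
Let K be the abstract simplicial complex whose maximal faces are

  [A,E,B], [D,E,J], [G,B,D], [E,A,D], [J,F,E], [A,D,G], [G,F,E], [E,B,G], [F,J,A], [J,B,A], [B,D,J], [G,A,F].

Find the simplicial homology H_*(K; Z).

Order the vertices as A < B < D < E < F < G < J. Listing each simplex with vertices in this order, K has dimension 2 with simplices:

  0-simplices (7): A, B, D, E, F, G, J
  1-simplices (18): AB, AD, AE, AF, AG, AJ, BD, BE, BG, BJ, DE, DG, DJ, EF, EG, EJ, FG, FJ
  2-simplices (12): ABE, ABJ, ADE, ADG, AFG, AFJ, BDG, BDJ, BEG, DEJ, EFG, EFJ

giving chain groups C_0 ≅ Z^7, C_1 ≅ Z^18, C_2 ≅ Z^12.

Boundary ∂_1: C_1 → C_0 maps an edge to its endpoints' difference, ∂[p,q] = q − p. For instance
  ∂EJ = J − E.
The 7×18 boundary matrix has rank 6 and Smith normal form diag(1,1,1,1,1,1).

The boundary map ∂_2: C_2 → C_1 sends each 2-simplex [p,q,r] to [q,r] − [p,r] + [p,q]. For instance
  ∂AFG = FG − AG + AF,
  ∂DEJ = EJ − DJ + DE.
The 18×12 boundary matrix has rank 12 and Smith normal form diag(1,1,1,1,1,1,1,1,1,1,1,2).

From H_k ≅ ker(∂_k) / im(∂_{k+1}) we obtain:

  H_0: rank C_0 − rank ∂_1 = 7 − 6 = 1, and the invariant factors of ∂_1 are all 1, so H_0 ≅ Z.
  H_1: rank ker ∂_1 − rank ∂_2 = (18 − 6) − 12 = 0, and ∂_2 has invariant factor 2 > 1, so H_1 ≅ Z/2.
  H_2: rank ker ∂_2 − rank ∂_3 = (12 − 12) − 0 = 0, and there is no ∂_3, so H_2 ≅ 0.

H_0 ≅ Z,  H_1 ≅ Z/2,  H_2 = 0.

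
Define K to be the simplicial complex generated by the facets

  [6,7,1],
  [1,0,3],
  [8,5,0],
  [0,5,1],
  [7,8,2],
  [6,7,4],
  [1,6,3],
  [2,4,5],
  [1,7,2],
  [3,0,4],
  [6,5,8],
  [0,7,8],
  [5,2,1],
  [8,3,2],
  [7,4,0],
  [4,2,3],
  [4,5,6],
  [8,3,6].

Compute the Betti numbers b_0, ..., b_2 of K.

b_0 = 1, b_1 = 2, b_2 = 1.

K has 9 vertices, 27 edges, 18 triangles.
rank ∂_0 = 0, rank ∂_1 = 8 ⇒ b_0 = 9 − 0 − 8 = 1; all invariant factors of ∂_1 are 1 so no torsion. So H_0 ≅ Z.
rank ∂_1 = 8, rank ∂_2 = 17 ⇒ b_1 = 27 − 8 − 17 = 2; all invariant factors of ∂_2 are 1 so no torsion. So H_1 ≅ Z^2.
rank ∂_2 = 17, rank ∂_3 = 0 ⇒ b_2 = 18 − 17 − 0 = 1. So H_2 ≅ Z.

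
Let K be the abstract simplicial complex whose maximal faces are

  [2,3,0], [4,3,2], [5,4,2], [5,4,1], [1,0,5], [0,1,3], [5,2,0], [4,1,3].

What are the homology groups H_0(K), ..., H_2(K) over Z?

H_0 ≅ Z,  H_1 = 0,  H_2 ≅ Z.

Fix the vertex order 0 < 1 < 2 < 3 < 4 < 5 and write every simplex with vertices in increasing order. Then dim K = 2 and the simplices of K are:

  0-simplices (6): [0], [1], [2], [3], [4], [5]
  1-simplices (12): [0,1], [0,2], [0,3], [0,5], [1,3], [1,4], [1,5], [2,3], [2,4], [2,5], [3,4], [4,5]
  2-simplices (8): [0,1,3], [0,1,5], [0,2,3], [0,2,5], [1,3,4], [1,4,5], [2,3,4], [2,4,5]

so the chain groups are C_0 ≅ Z^6, C_1 ≅ Z^12, C_2 ≅ Z^8.

Boundary ∂_1: C_1 → C_0 maps an edge to its endpoints' difference, ∂[p,q] = q − p.
This gives a 6×12 integer matrix of rank 5; reducing to Smith normal form yields diagonal entries (1,1,1,1,1).

Boundary ∂_2: C_2 → C_1 sends each 2-simplex [p,q,r] to [q,r] − [p,r] + [p,q]. For instance
  ∂[1,3,4] = [3,4] − [1,4] + [1,3],
  ∂[2,4,5] = [4,5] − [2,5] + [2,4].
As a 12×8 matrix over Z this has rank 7, with invariant factors (1,1,1,1,1,1,1).

Computing H_k = (kernel of ∂_k) / (image of ∂_{k+1}):

  H_0: rank C_0 − rank ∂_1 = 6 − 5 = 1, and the invariant factors of ∂_1 are all 1, so H_0 ≅ Z.
  H_1: rank ker ∂_1 − rank ∂_2 = (12 − 5) − 7 = 0, and the invariant factors of ∂_2 are all 1, so H_1 ≅ 0.
  H_2: rank ker ∂_2 − rank ∂_3 = (8 − 7) − 0 = 1, and there is no ∂_3, so H_2 ≅ Z.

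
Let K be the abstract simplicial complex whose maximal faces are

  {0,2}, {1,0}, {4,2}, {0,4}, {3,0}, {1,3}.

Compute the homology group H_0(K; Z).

H_0 ≅ Z.

Take the total order 0 < 1 < 2 < 3 < 4 on the vertex set. Then K (dimension 1) consists of the simplices:

  0-simplices (5): [0], [1], [2], [3], [4]
  1-simplices (6): [0,1], [0,2], [0,3], [0,4], [1,3], [2,4]

so the chain groups are C_0 ≅ Z^5, C_1 ≅ Z^6.

∂_1: C_1 → C_0 maps an edge to its endpoints' difference, ∂[p,q] = q − p. For instance
  ∂[1,3] = [3] − [1].
As a 5×6 matrix over Z this has rank 4, with invariant factors (1,1,1,1).

Reading off H_k = ker ∂_k / im ∂_{k+1}:

  H_0: rank C_0 − rank ∂_1 = 5 − 4 = 1, and the invariant factors of ∂_1 are all 1, so H_0 ≅ Z.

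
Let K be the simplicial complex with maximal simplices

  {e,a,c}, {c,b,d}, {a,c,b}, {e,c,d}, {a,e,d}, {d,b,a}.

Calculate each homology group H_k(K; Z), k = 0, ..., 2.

Take the total order a < b < c < d < e on the vertex set. Then K (dimension 2) consists of the simplices:

  0-simplices (5): a, b, c, d, e
  1-simplices (9): ab, ac, ad, ae, bc, bd, cd, ce, de
  2-simplices (6): abc, abd, ace, ade, bcd, cde

giving chain groups C_0 ≅ Z^5, C_1 ≅ Z^9, C_2 ≅ Z^6.

∂_1: C_1 → C_0 sends each edge [p,q] (with p < q) to q − p. For instance
  ∂de = e − d.
The 5×9 boundary matrix has rank 4 and Smith normal form diag(1,1,1,1).

The boundary map ∂_2: C_2 → C_1 sends each 2-simplex [p,q,r] to [q,r] − [p,r] + [p,q]. For instance
  ∂cde = de − ce + cd,
  ∂ace = ce − ae + ac.
This gives a 9×6 integer matrix of rank 5; reducing to Smith normal form yields diagonal entries (1,1,1,1,1).

Reading off H_k = ker ∂_k / im ∂_{k+1}:

  H_0: rank C_0 − rank ∂_1 = 5 − 4 = 1, and the invariant factors of ∂_1 are all 1, so H_0 ≅ Z.
  H_1: rank ker ∂_1 − rank ∂_2 = (9 − 4) − 5 = 0, and the invariant factors of ∂_2 are all 1, so H_1 ≅ 0.
  H_2: rank ker ∂_2 − rank ∂_3 = (6 − 5) − 0 = 1, and there is no ∂_3, so H_2 ≅ Z.

H_0 ≅ Z,  H_1 = 0,  H_2 ≅ Z.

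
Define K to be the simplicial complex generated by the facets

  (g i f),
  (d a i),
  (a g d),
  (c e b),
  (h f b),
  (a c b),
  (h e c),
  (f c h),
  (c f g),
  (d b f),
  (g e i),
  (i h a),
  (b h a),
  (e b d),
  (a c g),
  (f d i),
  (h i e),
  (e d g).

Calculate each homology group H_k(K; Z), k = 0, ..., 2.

K has 9 vertices, 27 edges, 18 triangles.
rank ∂_0 = 0, rank ∂_1 = 8 ⇒ b_0 = 9 − 0 − 8 = 1; all invariant factors of ∂_1 are 1 so no torsion. So H_0 = Z.
rank ∂_1 = 8, rank ∂_2 = 18 ⇒ b_1 = 27 − 8 − 18 = 1; ∂_2 has invariant factor(s) [2] giving torsion. So H_1 = Z ⊕ Z/2.
rank ∂_2 = 18, rank ∂_3 = 0 ⇒ b_2 = 18 − 18 − 0 = 0. So H_2 = 0.

H_0 ≅ Z,  H_1 ≅ Z ⊕ Z/2,  H_2 = 0.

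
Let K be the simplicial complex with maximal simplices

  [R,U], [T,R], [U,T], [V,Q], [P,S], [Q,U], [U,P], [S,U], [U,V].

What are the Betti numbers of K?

b_0 = 1, b_1 = 3.

Take the total order P < Q < R < S < T < U < V on the vertex set. Then K (dimension 1) consists of the simplices:

  0-simplices (7): P, Q, R, S, T, U, V
  1-simplices (9): PS, PU, QU, QV, RT, RU, SU, TU, UV

so the chain groups are C_0 ≅ Z^7, C_1 ≅ Z^9.

The boundary map ∂_1: C_1 → C_0 is given by ∂[p,q] = [q] − [p]. For instance
  ∂QV = V − Q.
This gives a 7×9 integer matrix of rank 6; reducing to Smith normal form yields diagonal entries (1,1,1,1,1,1).

Now H_k = ker ∂_k / im ∂_{k+1}, so:

  H_0: rank C_0 − rank ∂_1 = 7 − 6 = 1, and the invariant factors of ∂_1 are all 1, so H_0 ≅ Z.
  H_1: rank ker ∂_1 − rank ∂_2 = (9 − 6) − 0 = 3, and there is no ∂_2, so H_1 ≅ Z^3.

As a check, the Euler characteristic is 7 − 9 = -2, which agrees with 1 − 3 = -2.

Hence the Betti numbers are b_0 = 1, b_1 = 3.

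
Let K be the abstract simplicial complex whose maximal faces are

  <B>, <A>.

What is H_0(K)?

H_0 ≅ Z^2.

Order the vertices as A < B. Listing each simplex with vertices in this order, K has dimension 0 with simplices:

  0-simplices (2): A, B

Hence C_0 ≅ Z^2.

From H_k ≅ ker(∂_k) / im(∂_{k+1}) we obtain:

  H_0: rank C_0 − rank ∂_1 = 2 − 0 = 2, and there is no ∂_1, so H_0 = Z^2.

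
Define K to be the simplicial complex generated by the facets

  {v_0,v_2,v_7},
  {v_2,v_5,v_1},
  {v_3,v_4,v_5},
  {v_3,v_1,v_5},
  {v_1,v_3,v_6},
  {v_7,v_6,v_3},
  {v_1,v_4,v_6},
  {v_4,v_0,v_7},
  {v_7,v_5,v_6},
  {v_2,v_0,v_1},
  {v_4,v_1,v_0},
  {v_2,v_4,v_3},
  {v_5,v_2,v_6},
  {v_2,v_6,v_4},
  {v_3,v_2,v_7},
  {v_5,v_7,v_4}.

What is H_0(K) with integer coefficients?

Order the vertices as v_0 < v_1 < v_2 < v_3 < v_4 < v_5 < v_6 < v_7. Listing each simplex with vertices in this order, K has dimension 2 with simplices:

  0-simplices (8): [v_0], [v_1], [v_2], [v_3], [v_4], [v_5], [v_6], [v_7]
  1-simplices (24): (24 of them)
  2-simplices (16): (16 of them)

giving chain groups C_0 ≅ Z^8, C_1 ≅ Z^24, C_2 ≅ Z^16.

The boundary map ∂_1: C_1 → C_0 is given by ∂[p,q] = [q] − [p]. For instance
  ∂[v_6,v_7] = [v_7] − [v_6].
This gives a 8×24 integer matrix of rank 7; reducing to Smith normal form yields diagonal entries (1,1,1,1,1,1,1).

Boundary ∂_2: C_2 → C_1 sends each 2-simplex [p,q,r] to [q,r] − [p,r] + [p,q]. For instance
  ∂[v_1,v_4,v_6] = [v_4,v_6] − [v_1,v_6] + [v_1,v_4],
  ∂[v_2,v_3,v_4] = [v_3,v_4] − [v_2,v_4] + [v_2,v_3].
As a 24×16 matrix over Z this has rank 15, with invariant factors (1,1,1,1,1,1,1,1,1,1,1,1,1,1,1).

Reading off H_k = ker ∂_k / im ∂_{k+1}:

  H_0: rank C_0 − rank ∂_1 = 8 − 7 = 1, and the invariant factors of ∂_1 are all 1, so H_0 = Z.

H_0 = Z.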